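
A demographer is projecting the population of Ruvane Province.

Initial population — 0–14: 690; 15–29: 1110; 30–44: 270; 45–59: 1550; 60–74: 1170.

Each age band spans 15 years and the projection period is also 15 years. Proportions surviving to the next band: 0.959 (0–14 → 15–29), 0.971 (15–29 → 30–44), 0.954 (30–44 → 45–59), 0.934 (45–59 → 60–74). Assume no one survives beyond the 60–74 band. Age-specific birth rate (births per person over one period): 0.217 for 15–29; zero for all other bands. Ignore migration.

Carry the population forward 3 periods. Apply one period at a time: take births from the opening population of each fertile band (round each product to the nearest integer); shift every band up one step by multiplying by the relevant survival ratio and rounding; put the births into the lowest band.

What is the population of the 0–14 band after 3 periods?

50

Let band 1 be 0–14 through band 5 = 60–74.
Period 1.
Births: 1110 * 0.217 = 241
Band 2: 690 * 0.959 = 662
Band 3: 1110 * 0.971 = 1078
Band 4: 270 * 0.954 = 258
Band 5: 1550 * 0.934 = 1448
Giving 241 / 662 / 1078 / 258 / 1448.
Period 2.
Births: 662 * 0.217 = 144
Band 2: 241 * 0.959 = 231
Band 3: 662 * 0.971 = 643
Band 4: 1078 * 0.954 = 1028
Band 5: 258 * 0.934 = 241
Giving 144 / 231 / 643 / 1028 / 241.
Period 3.
Births: 231 * 0.217 = 50
Band 2: 144 * 0.959 = 138
Band 3: 231 * 0.971 = 224
Band 4: 643 * 0.954 = 613
Band 5: 1028 * 0.934 = 960
Giving 50 / 138 / 224 / 613 / 960.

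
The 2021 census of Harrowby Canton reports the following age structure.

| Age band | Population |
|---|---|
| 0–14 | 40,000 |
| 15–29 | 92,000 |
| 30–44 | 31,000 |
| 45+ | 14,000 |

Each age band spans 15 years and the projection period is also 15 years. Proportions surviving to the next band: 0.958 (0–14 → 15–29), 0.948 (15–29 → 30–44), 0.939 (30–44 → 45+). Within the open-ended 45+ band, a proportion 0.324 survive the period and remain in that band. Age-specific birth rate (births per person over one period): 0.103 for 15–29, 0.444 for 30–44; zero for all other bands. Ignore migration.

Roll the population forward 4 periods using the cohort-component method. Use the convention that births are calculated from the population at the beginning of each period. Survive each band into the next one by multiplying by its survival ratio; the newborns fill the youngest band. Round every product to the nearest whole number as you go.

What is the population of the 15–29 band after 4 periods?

[period 1]
Births: 92000 × 0.103 = 9476 ; 31000 × 0.444 = 13764 — total 23240
15–29: 40000 × 0.958 = 38320
30–44: 92000 × 0.948 = 87216
45+: 31000 × 0.939 + 14000 × 0.324 = 29109 + 4536 = 33645
Giving 23240 / 38320 / 87216 / 33645.
[period 2]
Births: 38320 × 0.103 = 3947 ; 87216 × 0.444 = 38724 — total 42671
15–29: 23240 × 0.958 = 22264
30–44: 38320 × 0.948 = 36327
45+: 87216 × 0.939 + 33645 × 0.324 = 81896 + 10901 = 92797
Giving 42671 / 22264 / 36327 / 92797.
[period 3]
Births: 22264 × 0.103 = 2293 ; 36327 × 0.444 = 16129 — total 18422
15–29: 42671 × 0.958 = 40879
30–44: 22264 × 0.948 = 21106
45+: 36327 × 0.939 + 92797 × 0.324 = 34111 + 30066 = 64177
Giving 18422 / 40879 / 21106 / 64177.
[period 4]
Births: 40879 × 0.103 = 4211 ; 21106 × 0.444 = 9371 — total 13582
15–29: 18422 × 0.958 = 17648
30–44: 40879 × 0.948 = 38753
45+: 21106 × 0.939 + 64177 × 0.324 = 19819 + 20793 = 40612
Giving 13582 / 17648 / 38753 / 40612.

17648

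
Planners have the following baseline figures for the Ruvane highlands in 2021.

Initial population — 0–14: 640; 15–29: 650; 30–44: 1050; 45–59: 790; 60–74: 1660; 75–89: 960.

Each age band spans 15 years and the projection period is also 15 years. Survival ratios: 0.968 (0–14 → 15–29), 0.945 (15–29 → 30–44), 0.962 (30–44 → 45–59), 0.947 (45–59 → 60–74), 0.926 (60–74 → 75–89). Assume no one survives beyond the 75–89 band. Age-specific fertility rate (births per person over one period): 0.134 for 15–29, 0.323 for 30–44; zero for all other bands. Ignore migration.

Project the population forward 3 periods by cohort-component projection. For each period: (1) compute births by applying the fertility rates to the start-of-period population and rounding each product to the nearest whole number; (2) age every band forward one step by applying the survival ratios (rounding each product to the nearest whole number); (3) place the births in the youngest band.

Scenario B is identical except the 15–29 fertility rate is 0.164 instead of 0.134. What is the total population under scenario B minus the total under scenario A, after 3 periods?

53

[period 1]
Births: 650 × 0.134 = 87  |  1050 × 0.323 = 339 ⇒ total 426
15–29: 640 × 0.968 = 620
30–44: 650 × 0.945 = 614
45–59: 1050 × 0.962 = 1010
60–74: 790 × 0.947 = 748
75–89: 1660 × 0.926 = 1537
→ [426, 620, 614, 1010, 748, 1537]
[period 2]
Births: 620 × 0.134 = 83  |  614 × 0.323 = 198 ⇒ total 281
15–29: 426 × 0.968 = 412
30–44: 620 × 0.945 = 586
45–59: 614 × 0.962 = 591
60–74: 1010 × 0.947 = 956
75–89: 748 × 0.926 = 693
→ [281, 412, 586, 591, 956, 693]
[period 3]
Births: 412 × 0.134 = 55  |  586 × 0.323 = 189 ⇒ total 244
15–29: 281 × 0.968 = 272
30–44: 412 × 0.945 = 389
45–59: 586 × 0.962 = 564
60–74: 591 × 0.947 = 560
75–89: 956 × 0.926 = 885
→ [244, 272, 389, 564, 560, 885]
Scenario A total after 3 periods: 2914
Scenario B projection —
[period 1]
Births: 650 × 0.164 = 107  |  1050 × 0.323 = 339 ⇒ total 446
15–29: 640 × 0.968 = 620
30–44: 650 × 0.945 = 614
45–59: 1050 × 0.962 = 1010
60–74: 790 × 0.947 = 748
75–89: 1660 × 0.926 = 1537
→ [446, 620, 614, 1010, 748, 1537]
[period 2]
Births: 620 × 0.164 = 102  |  614 × 0.323 = 198 ⇒ total 300
15–29: 446 × 0.968 = 432
30–44: 620 × 0.945 = 586
45–59: 614 × 0.962 = 591
60–74: 1010 × 0.947 = 956
75–89: 748 × 0.926 = 693
→ [300, 432, 586, 591, 956, 693]
[period 3]
Births: 432 × 0.164 = 71  |  586 × 0.323 = 189 ⇒ total 260
15–29: 300 × 0.968 = 290
30–44: 432 × 0.945 = 408
45–59: 586 × 0.962 = 564
60–74: 591 × 0.947 = 560
75–89: 956 × 0.926 = 885
→ [260, 290, 408, 564, 560, 885]
Scenario B total after 3 periods: 2967
Difference B − A = 2967 − 2914 = 53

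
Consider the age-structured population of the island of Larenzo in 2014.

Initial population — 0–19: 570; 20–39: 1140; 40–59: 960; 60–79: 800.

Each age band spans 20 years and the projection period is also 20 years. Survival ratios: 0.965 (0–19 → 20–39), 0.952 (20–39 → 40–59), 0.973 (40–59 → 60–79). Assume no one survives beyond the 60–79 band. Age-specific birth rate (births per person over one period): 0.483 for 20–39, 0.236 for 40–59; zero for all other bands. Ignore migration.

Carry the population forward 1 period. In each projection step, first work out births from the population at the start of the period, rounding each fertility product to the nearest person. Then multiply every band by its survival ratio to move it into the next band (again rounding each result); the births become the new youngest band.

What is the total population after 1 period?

3347

— Period 1 —
Births: 1140 * 0.483 = 551, 960 * 0.236 = 227 → total 778
20–39: 570 * 0.965 = 550
40–59: 1140 * 0.952 = 1085
60–79: 960 * 0.973 = 934
Population now: 0–19=778, 20–39=550, 40–59=1085, 60–79=934
Total after period 1: 778 + 550 + 1085 + 934 = 3347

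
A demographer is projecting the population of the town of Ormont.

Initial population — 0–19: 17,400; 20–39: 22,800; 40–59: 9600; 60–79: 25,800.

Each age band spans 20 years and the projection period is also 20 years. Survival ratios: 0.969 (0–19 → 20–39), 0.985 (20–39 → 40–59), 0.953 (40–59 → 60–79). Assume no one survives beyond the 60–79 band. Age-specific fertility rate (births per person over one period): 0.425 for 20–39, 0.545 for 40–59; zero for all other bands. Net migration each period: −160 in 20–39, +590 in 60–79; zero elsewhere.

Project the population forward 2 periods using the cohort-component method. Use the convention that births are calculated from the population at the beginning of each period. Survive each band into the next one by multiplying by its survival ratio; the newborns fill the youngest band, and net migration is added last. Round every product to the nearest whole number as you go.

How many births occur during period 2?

Call the groups 1 to 4, youngest first.
Period 1.
Births: 22800 * 0.425 = 9690  |  9600 * 0.545 = 5232 → 14922
Group 2: 17400 * 0.969 = 16861
Group 3: 22800 * 0.985 = 22458
Group 4: 9600 * 0.953 = 9149
Net migration: Group 2 − 160 → 16701; Group 4 + 590 → 9739
End of period: [14922, 16701, 22458, 9739]
Period 2.
Births: 16701 * 0.425 = 7098  |  22458 * 0.545 = 12240 → 19338
Group 2: 14922 * 0.969 = 14459
Group 3: 16701 * 0.985 = 16450
Group 4: 22458 * 0.953 = 21402
Net migration: Group 2 − 160 → 14299; Group 4 + 590 → 21992
End of period: [19338, 14299, 16450, 21992]

19338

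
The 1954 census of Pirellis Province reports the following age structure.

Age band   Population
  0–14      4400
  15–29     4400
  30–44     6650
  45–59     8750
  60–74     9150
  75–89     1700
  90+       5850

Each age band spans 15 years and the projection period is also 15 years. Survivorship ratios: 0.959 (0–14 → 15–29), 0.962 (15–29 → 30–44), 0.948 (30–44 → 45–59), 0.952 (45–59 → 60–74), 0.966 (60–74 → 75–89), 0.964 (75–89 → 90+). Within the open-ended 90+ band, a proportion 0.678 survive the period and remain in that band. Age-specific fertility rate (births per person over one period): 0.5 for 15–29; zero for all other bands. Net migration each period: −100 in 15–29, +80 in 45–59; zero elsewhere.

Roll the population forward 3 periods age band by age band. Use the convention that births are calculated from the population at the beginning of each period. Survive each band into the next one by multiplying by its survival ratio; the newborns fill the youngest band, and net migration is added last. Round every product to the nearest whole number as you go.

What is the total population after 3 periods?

Call the bands 1 to 7, youngest first.
— Period 1 —
Births: 4400 × 0.5 = 2200
Band 2: 4400 × 0.959 = 4220
Band 3: 4400 × 0.962 = 4233
Band 4: 6650 × 0.948 = 6304
Band 5: 8750 × 0.952 = 8330
Band 6: 9150 × 0.966 = 8839
Band 7: 1700 × 0.964 + 5850 × 0.678 = 1639 + 3966 = 5605
Net migration: Band 2 − 100 → 4120; Band 4 + 80 → 6384
Population now: 0–14=2200, 15–29=4120, 30–44=4233, 45–59=6384, 60–74=8330, 75–89=8839, 90+=5605
— Period 2 —
Births: 4120 × 0.5 = 2060
Band 2: 2200 × 0.959 = 2110
Band 3: 4120 × 0.962 = 3963
Band 4: 4233 × 0.948 = 4013
Band 5: 6384 × 0.952 = 6078
Band 6: 8330 × 0.966 = 8047
Band 7: 8839 × 0.964 + 5605 × 0.678 = 8521 + 3800 = 12321
Net migration: Band 2 − 100 → 2010; Band 4 + 80 → 4093
Population now: 0–14=2060, 15–29=2010, 30–44=3963, 45–59=4093, 60–74=6078, 75–89=8047, 90+=12321
— Period 3 —
Births: 2010 × 0.5 = 1005
Band 2: 2060 × 0.959 = 1976
Band 3: 2010 × 0.962 = 1934
Band 4: 3963 × 0.948 = 3757
Band 5: 4093 × 0.952 = 3897
Band 6: 6078 × 0.966 = 5871
Band 7: 8047 × 0.964 + 12321 × 0.678 = 7757 + 8354 = 16111
Net migration: Band 2 − 100 → 1876; Band 4 + 80 → 3837
Population now: 0–14=1005, 15–29=1876, 30–44=1934, 45–59=3837, 60–74=3897, 75–89=5871, 90+=16111
Total after period 3: 1005 + 1876 + 1934 + 3837 + 3897 + 5871 + 16111 = 34531

34531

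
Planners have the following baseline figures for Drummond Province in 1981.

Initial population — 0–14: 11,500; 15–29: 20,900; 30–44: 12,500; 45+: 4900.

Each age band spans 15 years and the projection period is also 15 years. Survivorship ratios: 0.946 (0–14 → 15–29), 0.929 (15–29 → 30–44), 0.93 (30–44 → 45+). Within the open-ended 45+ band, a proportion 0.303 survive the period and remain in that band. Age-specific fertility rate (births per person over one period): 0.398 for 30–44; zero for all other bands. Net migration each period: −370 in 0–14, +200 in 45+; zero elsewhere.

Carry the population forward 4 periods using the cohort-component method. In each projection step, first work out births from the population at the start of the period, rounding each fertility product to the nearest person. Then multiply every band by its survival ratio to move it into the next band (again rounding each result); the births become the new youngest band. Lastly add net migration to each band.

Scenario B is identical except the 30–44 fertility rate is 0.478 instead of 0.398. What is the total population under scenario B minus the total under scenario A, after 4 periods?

3689

[period 1]
Births: 12500 × 0.398 = 4975
15–29: 11500 × 0.946 = 10879
30–44: 20900 × 0.929 = 19416
45+: 12500 × 0.93 + 4900 × 0.303 = 11625 + 1485 = 13110
Net migration: 0–14 − 370 → 4605; 45+ + 200 → 13310
Population now: 0–14=4605, 15–29=10879, 30–44=19416, 45+=13310
[period 2]
Births: 19416 × 0.398 = 7728
15–29: 4605 × 0.946 = 4356
30–44: 10879 × 0.929 = 10107
45+: 19416 × 0.93 + 13310 × 0.303 = 18057 + 4033 = 22090
Net migration: 0–14 − 370 → 7358; 45+ + 200 → 22290
Population now: 0–14=7358, 15–29=4356, 30–44=10107, 45+=22290
[period 3]
Births: 10107 × 0.398 = 4023
15–29: 7358 × 0.946 = 6961
30–44: 4356 × 0.929 = 4047
45+: 10107 × 0.93 + 22290 × 0.303 = 9400 + 6754 = 16154
Net migration: 0–14 − 370 → 3653; 45+ + 200 → 16354
Population now: 0–14=3653, 15–29=6961, 30–44=4047, 45+=16354
[period 4]
Births: 4047 × 0.398 = 1611
15–29: 3653 × 0.946 = 3456
30–44: 6961 × 0.929 = 6467
45+: 4047 × 0.93 + 16354 × 0.303 = 3764 + 4955 = 8719
Net migration: 0–14 − 370 → 1241; 45+ + 200 → 8919
Population now: 0–14=1241, 15–29=3456, 30–44=6467, 45+=8919
Scenario A total after 4 periods: 20083
Scenario B projection —
[period 1]
Births: 12500 × 0.478 = 5975
15–29: 11500 × 0.946 = 10879
30–44: 20900 × 0.929 = 19416
45+: 12500 × 0.93 + 4900 × 0.303 = 11625 + 1485 = 13110
Net migration: 0–14 − 370 → 5605; 45+ + 200 → 13310
Population now: 0–14=5605, 15–29=10879, 30–44=19416, 45+=13310
[period 2]
Births: 19416 × 0.478 = 9281
15–29: 5605 × 0.946 = 5302
30–44: 10879 × 0.929 = 10107
45+: 19416 × 0.93 + 13310 × 0.303 = 18057 + 4033 = 22090
Net migration: 0–14 − 370 → 8911; 45+ + 200 → 22290
Population now: 0–14=8911, 15–29=5302, 30–44=10107, 45+=22290
[period 3]
Births: 10107 × 0.478 = 4831
15–29: 8911 × 0.946 = 8430
30–44: 5302 × 0.929 = 4926
45+: 10107 × 0.93 + 22290 × 0.303 = 9400 + 6754 = 16154
Net migration: 0–14 − 370 → 4461; 45+ + 200 → 16354
Population now: 0–14=4461, 15–29=8430, 30–44=4926, 45+=16354
[period 4]
Births: 4926 × 0.478 = 2355
15–29: 4461 × 0.946 = 4220
30–44: 8430 × 0.929 = 7831
45+: 4926 × 0.93 + 16354 × 0.303 = 4581 + 4955 = 9536
Net migration: 0–14 − 370 → 1985; 45+ + 200 → 9736
Population now: 0–14=1985, 15–29=4220, 30–44=7831, 45+=9736
Scenario B total after 4 periods: 23772
Difference B − A = 23772 − 20083 = 3689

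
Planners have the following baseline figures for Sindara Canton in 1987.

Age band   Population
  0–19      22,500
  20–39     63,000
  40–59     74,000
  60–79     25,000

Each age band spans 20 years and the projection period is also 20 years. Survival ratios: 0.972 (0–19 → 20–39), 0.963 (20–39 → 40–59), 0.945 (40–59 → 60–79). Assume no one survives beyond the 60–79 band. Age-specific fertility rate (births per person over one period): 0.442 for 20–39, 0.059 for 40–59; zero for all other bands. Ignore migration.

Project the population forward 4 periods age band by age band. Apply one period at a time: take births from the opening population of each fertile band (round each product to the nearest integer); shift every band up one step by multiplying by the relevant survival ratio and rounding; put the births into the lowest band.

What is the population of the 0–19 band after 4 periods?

[period 1]
Births: 63000 × 0.442 = 27846  |  74000 × 0.059 = 4366 → 32212
20–39: 22500 × 0.972 = 21870
40–59: 63000 × 0.963 = 60669
60–79: 74000 × 0.945 = 69930
→ [32212, 21870, 60669, 69930]
[period 2]
Births: 21870 × 0.442 = 9667  |  60669 × 0.059 = 3579 → 13246
20–39: 32212 × 0.972 = 31310
40–59: 21870 × 0.963 = 21061
60–79: 60669 × 0.945 = 57332
→ [13246, 31310, 21061, 57332]
[period 3]
Births: 31310 × 0.442 = 13839  |  21061 × 0.059 = 1243 → 15082
20–39: 13246 × 0.972 = 12875
40–59: 31310 × 0.963 = 30152
60–79: 21061 × 0.945 = 19903
→ [15082, 12875, 30152, 19903]
[period 4]
Births: 12875 × 0.442 = 5691  |  30152 × 0.059 = 1779 → 7470
20–39: 15082 × 0.972 = 14660
40–59: 12875 × 0.963 = 12399
60–79: 30152 × 0.945 = 28494
→ [7470, 14660, 12399, 28494]

7470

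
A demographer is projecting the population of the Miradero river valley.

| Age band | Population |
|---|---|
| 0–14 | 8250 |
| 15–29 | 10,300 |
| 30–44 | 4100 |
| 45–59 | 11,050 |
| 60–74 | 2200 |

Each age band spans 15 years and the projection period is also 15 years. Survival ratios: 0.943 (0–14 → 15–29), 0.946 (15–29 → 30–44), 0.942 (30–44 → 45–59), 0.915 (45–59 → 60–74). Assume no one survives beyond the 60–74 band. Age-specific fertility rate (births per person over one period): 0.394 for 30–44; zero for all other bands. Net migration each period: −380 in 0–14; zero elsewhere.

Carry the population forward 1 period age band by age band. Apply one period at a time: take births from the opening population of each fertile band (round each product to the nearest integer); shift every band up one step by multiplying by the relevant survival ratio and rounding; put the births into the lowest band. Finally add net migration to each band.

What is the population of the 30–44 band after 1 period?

Let group 1 be 0–14 through group 5 = 60–74.
After projecting period 1:
Births: 4100 * 0.394 = 1615
Group 2: 8250 * 0.943 = 7780
Group 3: 10300 * 0.946 = 9744
Group 4: 4100 * 0.942 = 3862
Group 5: 11050 * 0.915 = 10111
Net migration: Group 1 − 380 → 1235
End of period: [1235, 7780, 9744, 3862, 10111]

9744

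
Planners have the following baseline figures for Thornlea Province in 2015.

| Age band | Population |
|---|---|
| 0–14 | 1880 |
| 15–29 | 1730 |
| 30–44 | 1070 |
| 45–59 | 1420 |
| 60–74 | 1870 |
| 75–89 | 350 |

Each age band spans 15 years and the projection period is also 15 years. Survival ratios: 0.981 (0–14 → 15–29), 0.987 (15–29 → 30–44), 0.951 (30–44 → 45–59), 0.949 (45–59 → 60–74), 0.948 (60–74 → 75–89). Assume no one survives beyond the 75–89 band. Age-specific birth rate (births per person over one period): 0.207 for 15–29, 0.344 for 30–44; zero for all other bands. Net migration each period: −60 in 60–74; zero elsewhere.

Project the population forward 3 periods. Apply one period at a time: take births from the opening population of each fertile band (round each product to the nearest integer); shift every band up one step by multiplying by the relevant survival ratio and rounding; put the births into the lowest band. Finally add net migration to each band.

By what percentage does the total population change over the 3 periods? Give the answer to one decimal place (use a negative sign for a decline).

-21.9

Period 1:
Births: 1730 * 0.207 = 358  |  1070 * 0.344 = 368 → total 726
15–29: 1880 * 0.981 = 1844
30–44: 1730 * 0.987 = 1708
45–59: 1070 * 0.951 = 1018
60–74: 1420 * 0.949 = 1348
75–89: 1870 * 0.948 = 1773
Net migration: 60–74 − 60 → 1288
Giving 726 / 1844 / 1708 / 1018 / 1288 / 1773.
Period 2:
Births: 1844 * 0.207 = 382  |  1708 * 0.344 = 588 → total 970
15–29: 726 * 0.981 = 712
30–44: 1844 * 0.987 = 1820
45–59: 1708 * 0.951 = 1624
60–74: 1018 * 0.949 = 966
75–89: 1288 * 0.948 = 1221
Net migration: 60–74 − 60 → 906
Giving 970 / 712 / 1820 / 1624 / 906 / 1221.
Period 3:
Births: 712 * 0.207 = 147  |  1820 * 0.344 = 626 → total 773
15–29: 970 * 0.981 = 952
30–44: 712 * 0.987 = 703
45–59: 1820 * 0.951 = 1731
60–74: 1624 * 0.949 = 1541
75–89: 906 * 0.948 = 859
Net migration: 60–74 − 60 → 1481
Giving 773 / 952 / 703 / 1731 / 1481 / 859.
Total: 8320 → 6499; change = -1821; percentage change = -21.9%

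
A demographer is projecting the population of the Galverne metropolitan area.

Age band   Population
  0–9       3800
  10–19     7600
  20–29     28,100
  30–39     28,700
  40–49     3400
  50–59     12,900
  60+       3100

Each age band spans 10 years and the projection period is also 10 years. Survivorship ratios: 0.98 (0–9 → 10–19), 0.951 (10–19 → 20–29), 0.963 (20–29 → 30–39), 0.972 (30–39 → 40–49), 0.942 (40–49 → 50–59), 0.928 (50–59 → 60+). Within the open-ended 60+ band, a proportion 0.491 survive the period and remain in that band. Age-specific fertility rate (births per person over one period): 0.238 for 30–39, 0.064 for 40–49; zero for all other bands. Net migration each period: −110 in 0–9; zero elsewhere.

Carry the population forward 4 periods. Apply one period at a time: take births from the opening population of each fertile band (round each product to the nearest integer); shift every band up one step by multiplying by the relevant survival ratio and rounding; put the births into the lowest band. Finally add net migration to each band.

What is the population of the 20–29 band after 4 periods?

7563

Let group 1 be 0–9 through group 7 = 60+.
[period 1]
Births: 28700 * 0.238 = 6831  |  3400 * 0.064 = 218 ⇒ total 7049
Group 2: 3800 * 0.98 = 3724
Group 3: 7600 * 0.951 = 7228
Group 4: 28100 * 0.963 = 27060
Group 5: 28700 * 0.972 = 27896
Group 6: 3400 * 0.942 = 3203
Group 7: 12900 * 0.928 + 3100 * 0.491 = 11971 + 1522 = 13493
Net migration: Group 1 − 110 → 6939
Population now: 0–9=6939, 10–19=3724, 20–29=7228, 30–39=27060, 40–49=27896, 50–59=3203, 60+=13493
[period 2]
Births: 27060 * 0.238 = 6440  |  27896 * 0.064 = 1785 ⇒ total 8225
Group 2: 6939 * 0.98 = 6800
Group 3: 3724 * 0.951 = 3542
Group 4: 7228 * 0.963 = 6961
Group 5: 27060 * 0.972 = 26302
Group 6: 27896 * 0.942 = 26278
Group 7: 3203 * 0.928 + 13493 * 0.491 = 2972 + 6625 = 9597
Net migration: Group 1 − 110 → 8115
Population now: 0–9=8115, 10–19=6800, 20–29=3542, 30–39=6961, 40–49=26302, 50–59=26278, 60+=9597
[period 3]
Births: 6961 * 0.238 = 1657  |  26302 * 0.064 = 1683 ⇒ total 3340
Group 2: 8115 * 0.98 = 7953
Group 3: 6800 * 0.951 = 6467
Group 4: 3542 * 0.963 = 3411
Group 5: 6961 * 0.972 = 6766
Group 6: 26302 * 0.942 = 24776
Group 7: 26278 * 0.928 + 9597 * 0.491 = 24386 + 4712 = 29098
Net migration: Group 1 − 110 → 3230
Population now: 0–9=3230, 10–19=7953, 20–29=6467, 30–39=3411, 40–49=6766, 50–59=24776, 60+=29098
[period 4]
Births: 3411 * 0.238 = 812  |  6766 * 0.064 = 433 ⇒ total 1245
Group 2: 3230 * 0.98 = 3165
Group 3: 7953 * 0.951 = 7563
Group 4: 6467 * 0.963 = 6228
Group 5: 3411 * 0.972 = 3315
Group 6: 6766 * 0.942 = 6374
Group 7: 24776 * 0.928 + 29098 * 0.491 = 22992 + 14287 = 37279
Net migration: Group 1 − 110 → 1135
Population now: 0–9=1135, 10–19=3165, 20–29=7563, 30–39=6228, 40–49=3315, 50–59=6374, 60+=37279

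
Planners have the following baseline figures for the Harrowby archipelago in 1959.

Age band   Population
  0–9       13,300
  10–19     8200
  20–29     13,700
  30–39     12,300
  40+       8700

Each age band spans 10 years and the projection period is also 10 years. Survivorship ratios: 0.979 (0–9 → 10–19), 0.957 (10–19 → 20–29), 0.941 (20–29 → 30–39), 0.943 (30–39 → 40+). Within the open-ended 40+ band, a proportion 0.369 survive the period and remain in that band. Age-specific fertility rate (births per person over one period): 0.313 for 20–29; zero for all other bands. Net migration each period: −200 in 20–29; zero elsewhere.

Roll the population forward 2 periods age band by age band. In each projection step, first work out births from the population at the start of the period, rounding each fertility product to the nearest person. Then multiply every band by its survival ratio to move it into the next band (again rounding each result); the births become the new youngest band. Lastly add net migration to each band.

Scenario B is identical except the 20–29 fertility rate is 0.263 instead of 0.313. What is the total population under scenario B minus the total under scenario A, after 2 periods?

Period 1:
Births: 13700 × 0.313 = 4288
10–19: 13300 × 0.979 = 13021
20–29: 8200 × 0.957 = 7847
30–39: 13700 × 0.941 = 12892
40+: 12300 × 0.943 + 8700 × 0.369 = 11599 + 3210 = 14809
Net migration: 20–29 − 200 → 7647
End of period: [4288, 13021, 7647, 12892, 14809]
Period 2:
Births: 7647 × 0.313 = 2394
10–19: 4288 × 0.979 = 4198
20–29: 13021 × 0.957 = 12461
30–39: 7647 × 0.941 = 7196
40+: 12892 × 0.943 + 14809 × 0.369 = 12157 + 5465 = 17622
Net migration: 20–29 − 200 → 12261
End of period: [2394, 4198, 12261, 7196, 17622]
Scenario A total after 2 periods: 43671
Scenario B projection —
Period 1:
Births: 13700 × 0.263 = 3603
10–19: 13300 × 0.979 = 13021
20–29: 8200 × 0.957 = 7847
30–39: 13700 × 0.941 = 12892
40+: 12300 × 0.943 + 8700 × 0.369 = 11599 + 3210 = 14809
Net migration: 20–29 − 200 → 7647
End of period: [3603, 13021, 7647, 12892, 14809]
Period 2:
Births: 7647 × 0.263 = 2011
10–19: 3603 × 0.979 = 3527
20–29: 13021 × 0.957 = 12461
30–39: 7647 × 0.941 = 7196
40+: 12892 × 0.943 + 14809 × 0.369 = 12157 + 5465 = 17622
Net migration: 20–29 − 200 → 12261
End of period: [2011, 3527, 12261, 7196, 17622]
Scenario B total after 2 periods: 42617
Difference B − A = 42617 − 43671 = -1054

-1054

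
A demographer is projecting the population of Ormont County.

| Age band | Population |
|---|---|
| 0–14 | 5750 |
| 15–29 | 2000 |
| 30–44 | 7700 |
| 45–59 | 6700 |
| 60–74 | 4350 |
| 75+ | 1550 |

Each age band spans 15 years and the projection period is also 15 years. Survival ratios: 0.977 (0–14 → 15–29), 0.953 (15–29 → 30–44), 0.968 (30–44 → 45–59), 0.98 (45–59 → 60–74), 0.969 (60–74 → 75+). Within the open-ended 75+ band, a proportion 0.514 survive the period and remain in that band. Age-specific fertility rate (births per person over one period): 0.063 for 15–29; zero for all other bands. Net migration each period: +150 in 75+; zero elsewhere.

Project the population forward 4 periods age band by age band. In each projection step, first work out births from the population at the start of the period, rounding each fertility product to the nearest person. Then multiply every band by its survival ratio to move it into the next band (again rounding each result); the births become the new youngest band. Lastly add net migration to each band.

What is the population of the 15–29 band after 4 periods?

[period 1]
Births: 2000 × 0.063 = 126
15–29: 5750 × 0.977 = 5618
30–44: 2000 × 0.953 = 1906
45–59: 7700 × 0.968 = 7454
60–74: 6700 × 0.98 = 6566
75+: 4350 × 0.969 + 1550 × 0.514 = 4215 + 797 = 5012
Net migration: 75+ + 150 → 5162
Giving 126 / 5618 / 1906 / 7454 / 6566 / 5162.
[period 2]
Births: 5618 × 0.063 = 354
15–29: 126 × 0.977 = 123
30–44: 5618 × 0.953 = 5354
45–59: 1906 × 0.968 = 1845
60–74: 7454 × 0.98 = 7305
75+: 6566 × 0.969 + 5162 × 0.514 = 6362 + 2653 = 9015
Net migration: 75+ + 150 → 9165
Giving 354 / 123 / 5354 / 1845 / 7305 / 9165.
[period 3]
Births: 123 × 0.063 = 8
15–29: 354 × 0.977 = 346
30–44: 123 × 0.953 = 117
45–59: 5354 × 0.968 = 5183
60–74: 1845 × 0.98 = 1808
75+: 7305 × 0.969 + 9165 × 0.514 = 7079 + 4711 = 11790
Net migration: 75+ + 150 → 11940
Giving 8 / 346 / 117 / 5183 / 1808 / 11940.
[period 4]
Births: 346 × 0.063 = 22
15–29: 8 × 0.977 = 8
30–44: 346 × 0.953 = 330
45–59: 117 × 0.968 = 113
60–74: 5183 × 0.98 = 5079
75+: 1808 × 0.969 + 11940 × 0.514 = 1752 + 6137 = 7889
Net migration: 75+ + 150 → 8039
Giving 22 / 8 / 330 / 113 / 5079 / 8039.

8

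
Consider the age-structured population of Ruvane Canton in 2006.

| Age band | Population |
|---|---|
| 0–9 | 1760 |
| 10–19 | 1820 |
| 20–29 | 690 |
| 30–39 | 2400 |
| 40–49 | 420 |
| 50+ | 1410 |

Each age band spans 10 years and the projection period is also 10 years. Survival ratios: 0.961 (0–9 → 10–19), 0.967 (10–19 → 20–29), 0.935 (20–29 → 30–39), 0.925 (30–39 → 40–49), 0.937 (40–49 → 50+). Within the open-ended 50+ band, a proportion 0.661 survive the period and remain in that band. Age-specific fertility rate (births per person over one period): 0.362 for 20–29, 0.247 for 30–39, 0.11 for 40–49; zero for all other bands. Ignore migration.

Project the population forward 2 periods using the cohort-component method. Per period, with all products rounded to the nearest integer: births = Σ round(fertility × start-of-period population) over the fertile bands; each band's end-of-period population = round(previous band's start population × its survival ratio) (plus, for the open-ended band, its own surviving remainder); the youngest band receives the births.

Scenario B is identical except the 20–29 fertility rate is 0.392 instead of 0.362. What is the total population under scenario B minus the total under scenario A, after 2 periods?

Period 1.
Births: 690 * 0.362 = 250  |  2400 * 0.247 = 593  |  420 * 0.11 = 46 → 889
10–19: 1760 * 0.961 = 1691
20–29: 1820 * 0.967 = 1760
30–39: 690 * 0.935 = 645
40–49: 2400 * 0.925 = 2220
50+: 420 * 0.937 + 1410 * 0.661 = 394 + 932 = 1326
End of period: [889, 1691, 1760, 645, 2220, 1326]
Period 2.
Births: 1760 * 0.362 = 637  |  645 * 0.247 = 159  |  2220 * 0.11 = 244 → 1040
10–19: 889 * 0.961 = 854
20–29: 1691 * 0.967 = 1635
30–39: 1760 * 0.935 = 1646
40–49: 645 * 0.925 = 597
50+: 2220 * 0.937 + 1326 * 0.661 = 2080 + 876 = 2956
End of period: [1040, 854, 1635, 1646, 597, 2956]
Scenario A total after 2 periods: 8728
Scenario B projection —
Period 1.
Births: 690 * 0.392 = 270  |  2400 * 0.247 = 593  |  420 * 0.11 = 46 → 909
10–19: 1760 * 0.961 = 1691
20–29: 1820 * 0.967 = 1760
30–39: 690 * 0.935 = 645
40–49: 2400 * 0.925 = 2220
50+: 420 * 0.937 + 1410 * 0.661 = 394 + 932 = 1326
End of period: [909, 1691, 1760, 645, 2220, 1326]
Period 2.
Births: 1760 * 0.392 = 690  |  645 * 0.247 = 159  |  2220 * 0.11 = 244 → 1093
10–19: 909 * 0.961 = 874
20–29: 1691 * 0.967 = 1635
30–39: 1760 * 0.935 = 1646
40–49: 645 * 0.925 = 597
50+: 2220 * 0.937 + 1326 * 0.661 = 2080 + 876 = 2956
End of period: [1093, 874, 1635, 1646, 597, 2956]
Scenario B total after 2 periods: 8801
Difference B − A = 8801 − 8728 = 73

73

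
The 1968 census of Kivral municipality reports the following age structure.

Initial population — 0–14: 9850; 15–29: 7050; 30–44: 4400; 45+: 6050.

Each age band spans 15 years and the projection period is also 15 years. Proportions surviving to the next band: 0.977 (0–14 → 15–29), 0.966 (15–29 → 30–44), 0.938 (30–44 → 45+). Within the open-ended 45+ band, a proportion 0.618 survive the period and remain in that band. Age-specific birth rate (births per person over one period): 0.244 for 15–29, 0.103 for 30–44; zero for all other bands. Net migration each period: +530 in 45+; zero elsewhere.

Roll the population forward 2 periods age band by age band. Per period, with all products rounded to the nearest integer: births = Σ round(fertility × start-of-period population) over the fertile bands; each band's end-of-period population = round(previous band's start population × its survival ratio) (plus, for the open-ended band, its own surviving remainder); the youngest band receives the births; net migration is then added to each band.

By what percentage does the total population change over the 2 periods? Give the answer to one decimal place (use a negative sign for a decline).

— Period 1 —
Births: 7050 × 0.244 = 1720 ; 4400 × 0.103 = 453 ⇒ total 2173
15–29: 9850 × 0.977 = 9623
30–44: 7050 × 0.966 = 6810
45+: 4400 × 0.938 + 6050 × 0.618 = 4127 + 3739 = 7866
Net migration: 45+ + 530 → 8396
End of period: [2173, 9623, 6810, 8396]
— Period 2 —
Births: 9623 × 0.244 = 2348 ; 6810 × 0.103 = 701 ⇒ total 3049
15–29: 2173 × 0.977 = 2123
30–44: 9623 × 0.966 = 9296
45+: 6810 × 0.938 + 8396 × 0.618 = 6388 + 5189 = 11577
Net migration: 45+ + 530 → 12107
End of period: [3049, 2123, 9296, 12107]
Total: 27350 → 26575; change = -775; percentage change = -2.8%

-2.8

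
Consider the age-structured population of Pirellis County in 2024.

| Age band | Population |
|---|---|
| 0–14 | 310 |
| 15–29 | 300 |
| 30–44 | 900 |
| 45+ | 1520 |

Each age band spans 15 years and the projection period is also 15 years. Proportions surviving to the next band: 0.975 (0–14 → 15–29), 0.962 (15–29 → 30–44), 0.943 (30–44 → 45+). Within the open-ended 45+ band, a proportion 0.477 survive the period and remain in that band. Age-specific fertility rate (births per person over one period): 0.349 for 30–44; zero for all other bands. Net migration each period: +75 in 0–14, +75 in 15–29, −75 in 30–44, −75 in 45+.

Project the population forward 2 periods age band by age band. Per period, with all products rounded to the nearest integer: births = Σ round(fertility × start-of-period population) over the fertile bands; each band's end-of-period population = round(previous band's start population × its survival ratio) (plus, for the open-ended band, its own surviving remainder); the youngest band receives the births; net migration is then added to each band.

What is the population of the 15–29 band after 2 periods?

After projecting period 1:
Births: 900 * 0.349 = 314
15–29: 310 * 0.975 = 302
30–44: 300 * 0.962 = 289
45+: 900 * 0.943 + 1520 * 0.477 = 849 + 725 = 1574
Net migration: 0–14 + 75 → 389; 15–29 + 75 → 377; 30–44 − 75 → 214; 45+ − 75 → 1499
Giving 389 / 377 / 214 / 1499.
After projecting period 2:
Births: 214 * 0.349 = 75
15–29: 389 * 0.975 = 379
30–44: 377 * 0.962 = 363
45+: 214 * 0.943 + 1499 * 0.477 = 202 + 715 = 917
Net migration: 0–14 + 75 → 150; 15–29 + 75 → 454; 30–44 − 75 → 288; 45+ − 75 → 842
Giving 150 / 454 / 288 / 842.

454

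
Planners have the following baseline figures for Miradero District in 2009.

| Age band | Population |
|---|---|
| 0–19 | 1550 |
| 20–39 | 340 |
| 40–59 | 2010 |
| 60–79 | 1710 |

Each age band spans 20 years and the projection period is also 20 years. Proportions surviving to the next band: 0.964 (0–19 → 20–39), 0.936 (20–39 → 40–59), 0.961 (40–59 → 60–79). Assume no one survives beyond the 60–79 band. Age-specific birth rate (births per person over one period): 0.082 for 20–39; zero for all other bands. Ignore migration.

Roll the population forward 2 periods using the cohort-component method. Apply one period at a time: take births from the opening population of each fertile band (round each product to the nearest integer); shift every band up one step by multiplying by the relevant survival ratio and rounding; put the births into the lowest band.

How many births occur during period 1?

28

After projecting period 1:
Births: 340 × 0.082 = 28
20–39: 1550 × 0.964 = 1494
40–59: 340 × 0.936 = 318
60–79: 2010 × 0.961 = 1932
Population now: 0–19=28, 20–39=1494, 40–59=318, 60–79=1932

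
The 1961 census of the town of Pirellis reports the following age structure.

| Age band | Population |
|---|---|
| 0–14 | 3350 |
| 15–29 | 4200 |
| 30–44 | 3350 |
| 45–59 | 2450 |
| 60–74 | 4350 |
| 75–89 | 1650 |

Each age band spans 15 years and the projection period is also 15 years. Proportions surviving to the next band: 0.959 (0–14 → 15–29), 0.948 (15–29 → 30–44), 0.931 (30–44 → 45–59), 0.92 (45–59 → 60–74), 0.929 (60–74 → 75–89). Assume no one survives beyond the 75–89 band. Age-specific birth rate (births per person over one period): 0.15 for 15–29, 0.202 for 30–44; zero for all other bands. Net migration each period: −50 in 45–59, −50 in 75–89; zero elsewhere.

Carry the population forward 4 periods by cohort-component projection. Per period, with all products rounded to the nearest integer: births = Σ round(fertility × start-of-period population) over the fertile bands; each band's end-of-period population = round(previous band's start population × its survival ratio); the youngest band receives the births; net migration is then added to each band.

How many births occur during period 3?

Let band 1 be 0–14 through band 6 = 75–89.
After projecting period 1:
Births: 4200 × 0.15 = 630 ; 3350 × 0.202 = 677 → 1307
Band 2: 3350 × 0.959 = 3213
Band 3: 4200 × 0.948 = 3982
Band 4: 3350 × 0.931 = 3119
Band 5: 2450 × 0.92 = 2254
Band 6: 4350 × 0.929 = 4041
Net migration: Band 4 − 50 → 3069; Band 6 − 50 → 3991
End of period: [1307, 3213, 3982, 3069, 2254, 3991]
After projecting period 2:
Births: 3213 × 0.15 = 482 ; 3982 × 0.202 = 804 → 1286
Band 2: 1307 × 0.959 = 1253
Band 3: 3213 × 0.948 = 3046
Band 4: 3982 × 0.931 = 3707
Band 5: 3069 × 0.92 = 2823
Band 6: 2254 × 0.929 = 2094
Net migration: Band 4 − 50 → 3657; Band 6 − 50 → 2044
End of period: [1286, 1253, 3046, 3657, 2823, 2044]
After projecting period 3:
Births: 1253 × 0.15 = 188 ; 3046 × 0.202 = 615 → 803
Band 2: 1286 × 0.959 = 1233
Band 3: 1253 × 0.948 = 1188
Band 4: 3046 × 0.931 = 2836
Band 5: 3657 × 0.92 = 3364
Band 6: 2823 × 0.929 = 2623
Net migration: Band 4 − 50 → 2786; Band 6 − 50 → 2573
End of period: [803, 1233, 1188, 2786, 3364, 2573]

803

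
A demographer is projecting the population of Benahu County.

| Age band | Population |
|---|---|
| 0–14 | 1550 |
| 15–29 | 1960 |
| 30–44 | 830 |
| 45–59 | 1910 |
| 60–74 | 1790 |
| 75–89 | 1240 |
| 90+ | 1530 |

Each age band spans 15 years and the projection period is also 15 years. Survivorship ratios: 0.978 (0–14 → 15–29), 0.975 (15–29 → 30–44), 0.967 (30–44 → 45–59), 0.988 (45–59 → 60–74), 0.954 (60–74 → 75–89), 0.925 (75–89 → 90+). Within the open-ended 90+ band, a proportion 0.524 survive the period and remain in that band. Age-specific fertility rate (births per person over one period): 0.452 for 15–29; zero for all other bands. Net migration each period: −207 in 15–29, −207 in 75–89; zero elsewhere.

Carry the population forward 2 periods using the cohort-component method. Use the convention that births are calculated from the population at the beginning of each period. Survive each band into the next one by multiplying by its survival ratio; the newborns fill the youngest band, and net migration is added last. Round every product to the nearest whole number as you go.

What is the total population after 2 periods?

(Groups numbered youngest = 1 to oldest = 7.)
Period 1.
Births: 1960 * 0.452 = 886
Group 2: 1550 * 0.978 = 1516
Group 3: 1960 * 0.975 = 1911
Group 4: 830 * 0.967 = 803
Group 5: 1910 * 0.988 = 1887
Group 6: 1790 * 0.954 = 1708
Group 7: 1240 * 0.925 + 1530 * 0.524 = 1147 + 802 = 1949
Net migration: Group 2 − 207 → 1309; Group 6 − 207 → 1501
Population now: 0–14=886, 15–29=1309, 30–44=1911, 45–59=803, 60–74=1887, 75–89=1501, 90+=1949
Period 2.
Births: 1309 * 0.452 = 592
Group 2: 886 * 0.978 = 867
Group 3: 1309 * 0.975 = 1276
Group 4: 1911 * 0.967 = 1848
Group 5: 803 * 0.988 = 793
Group 6: 1887 * 0.954 = 1800
Group 7: 1501 * 0.925 + 1949 * 0.524 = 1388 + 1021 = 2409
Net migration: Group 2 − 207 → 660; Group 6 − 207 → 1593
Population now: 0–14=592, 15–29=660, 30–44=1276, 45–59=1848, 60–74=793, 75–89=1593, 90+=2409
Total after period 2: 592 + 660 + 1276 + 1848 + 793 + 1593 + 2409 = 9171

9171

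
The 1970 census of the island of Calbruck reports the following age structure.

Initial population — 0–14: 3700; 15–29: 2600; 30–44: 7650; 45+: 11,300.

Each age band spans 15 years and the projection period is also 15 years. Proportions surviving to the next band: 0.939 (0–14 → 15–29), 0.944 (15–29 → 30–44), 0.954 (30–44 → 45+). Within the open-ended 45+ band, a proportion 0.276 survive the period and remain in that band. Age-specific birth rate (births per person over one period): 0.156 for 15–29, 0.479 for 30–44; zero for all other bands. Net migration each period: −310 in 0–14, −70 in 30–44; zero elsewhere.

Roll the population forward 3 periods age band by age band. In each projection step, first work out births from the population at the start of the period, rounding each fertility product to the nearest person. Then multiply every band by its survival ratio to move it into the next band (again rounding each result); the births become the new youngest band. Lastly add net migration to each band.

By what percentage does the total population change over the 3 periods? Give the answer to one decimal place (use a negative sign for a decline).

-57.2

(Groups numbered youngest = 1 to oldest = 4.)
— Period 1 —
Births: 2600 × 0.156 = 406 ; 7650 × 0.479 = 3664 — total 4070
Group 2: 3700 × 0.939 = 3474
Group 3: 2600 × 0.944 = 2454
Group 4: 7650 × 0.954 + 11300 × 0.276 = 7298 + 3119 = 10417
Net migration: Group 1 − 310 → 3760; Group 3 − 70 → 2384
→ [3760, 3474, 2384, 10417]
— Period 2 —
Births: 3474 × 0.156 = 542 ; 2384 × 0.479 = 1142 — total 1684
Group 2: 3760 × 0.939 = 3531
Group 3: 3474 × 0.944 = 3279
Group 4: 2384 × 0.954 + 10417 × 0.276 = 2274 + 2875 = 5149
Net migration: Group 1 − 310 → 1374; Group 3 − 70 → 3209
→ [1374, 3531, 3209, 5149]
— Period 3 —
Births: 3531 × 0.156 = 551 ; 3209 × 0.479 = 1537 — total 2088
Group 2: 1374 × 0.939 = 1290
Group 3: 3531 × 0.944 = 3333
Group 4: 3209 × 0.954 + 5149 × 0.276 = 3061 + 1421 = 4482
Net migration: Group 1 − 310 → 1778; Group 3 − 70 → 3263
→ [1778, 1290, 3263, 4482]
Total: 25250 → 10813; change = -14437; percentage change = -57.2%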